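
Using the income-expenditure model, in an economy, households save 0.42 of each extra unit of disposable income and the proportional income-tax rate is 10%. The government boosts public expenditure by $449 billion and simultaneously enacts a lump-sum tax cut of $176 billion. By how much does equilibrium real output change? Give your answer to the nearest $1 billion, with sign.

MPC = 1 − MPS = 1 − 0.42 = 0.58.
Expenditure multiplier = 1/(1 − c(1−t)) = 1/(1 − 0.58×0.9) = 1/0.478 ≈ 2.092.
ΔG contributes k·ΔG = (+$449 billion) / 0.478 ≈ +$939.3 billion.
ΔT of −$176 billion changes first-round spending by −c·ΔT = +$102.08 billion, contributing k·(−c·ΔT) = (+$102.08 billion) / 0.478 ≈ +$213.6 billion.
Net ΔY = k(ΔG − c·ΔT) = (+$551.08 billion) / 0.478 ≈ +$1,153 billion.

+$1,153 billion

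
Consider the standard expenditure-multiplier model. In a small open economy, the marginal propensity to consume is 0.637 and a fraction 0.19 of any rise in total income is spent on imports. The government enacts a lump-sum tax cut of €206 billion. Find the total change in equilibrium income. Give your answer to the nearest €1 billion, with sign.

+€237 billion

A lump-sum tax change of −€206 billion shifts disposable income by +€206 billion; first-round consumption changes by −c × ΔT = −0.637 × (−€206 billion) = +€131.222 billion.
Expenditure multiplier = 1/(1 − c + m) = 1/(1 − 0.637 + 0.19) = 1/0.553 ≈ 1.808.
The tax multiplier is −c × k ≈ −1.152, so ΔY = k × (−c·ΔT) = (+€131.222 billion) / 0.553 ≈ +€237 billion.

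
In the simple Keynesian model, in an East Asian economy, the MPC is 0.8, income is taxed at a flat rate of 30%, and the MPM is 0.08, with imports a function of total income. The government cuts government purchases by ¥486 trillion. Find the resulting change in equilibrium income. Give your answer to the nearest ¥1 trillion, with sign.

Expenditure multiplier = 1/(1 − c(1−t) + m) = 1/(1 − 0.8×0.7 + 0.08) = 1/0.52 ≈ 1.923.
ΔY = k × ΔG = (−¥486 trillion) / 0.52 ≈ −¥935 trillion.

−¥935 trillion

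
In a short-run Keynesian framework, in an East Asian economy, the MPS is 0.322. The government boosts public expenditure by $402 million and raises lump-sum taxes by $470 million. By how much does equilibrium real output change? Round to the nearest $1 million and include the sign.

MPC = 1 − MPS = 1 − 0.322 = 0.678.
Expenditure multiplier = 1/(1 − MPC) = 1/(1 − 0.678) = 1/0.322 ≈ 3.106.
ΔG contributes k·ΔG = (+$402 million) / 0.322 ≈ +$1,248.4 million.
ΔT of +$470 million changes first-round spending by −c·ΔT = −$318.66 million, contributing k·(−c·ΔT) = (−$318.66 million) / 0.322 ≈ −$989.6 million.
Net ΔY = k(ΔG − c·ΔT) = (+$83.34 million) / 0.322 ≈ +$259 million.

+$259 million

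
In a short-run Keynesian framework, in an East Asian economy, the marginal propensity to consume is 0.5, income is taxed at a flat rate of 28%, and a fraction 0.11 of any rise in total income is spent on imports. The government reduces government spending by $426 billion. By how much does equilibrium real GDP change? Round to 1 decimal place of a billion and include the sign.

Government-spending multiplier = 1/(1 − c(1−t) + m) = 1/(1 − 0.5×0.72 + 0.11) = 1/0.75 ≈ 1.333.
ΔY = k × ΔG = (−$426 billion) / 0.75 = −$568 billion.

−$568.0 billion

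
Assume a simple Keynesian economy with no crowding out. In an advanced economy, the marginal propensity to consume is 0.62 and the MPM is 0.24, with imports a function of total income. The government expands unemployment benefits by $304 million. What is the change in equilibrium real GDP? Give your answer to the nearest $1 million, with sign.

+$304 million

The transfer change shifts disposable income by +$304 million, so first-round consumption changes by c·ΔTR = 0.62 × (+$304 million) = +$188.48 million.
Expenditure multiplier = 1/(1 − c + m) = 1/(1 − 0.62 + 0.24) = 1/0.62 ≈ 1.613.
The transfer multiplier is c × k = 1, so ΔY = k × (c·ΔTR) = (+$188.48 million) / 0.62 = +$304 million.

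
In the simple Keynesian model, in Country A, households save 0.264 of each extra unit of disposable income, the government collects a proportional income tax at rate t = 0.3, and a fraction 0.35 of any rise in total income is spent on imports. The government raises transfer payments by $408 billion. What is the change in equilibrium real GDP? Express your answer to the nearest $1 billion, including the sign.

+$360 billion

MPC = 1 − MPS = 1 − 0.264 = 0.736.
The transfer change shifts disposable income by +$408 billion, so first-round consumption changes by c·ΔTR = 0.736 × (+$408 billion) = +$300.288 billion.
Expenditure multiplier = 1/(1 − c(1−t) + m) = 1/(1 − 0.736×0.7 + 0.35) = 1/0.8348 ≈ 1.198.
The transfer multiplier is c × k ≈ 0.882, so ΔY = k × (c·ΔTR) = (+$300.288 billion) / 0.8348 ≈ +$360 billion.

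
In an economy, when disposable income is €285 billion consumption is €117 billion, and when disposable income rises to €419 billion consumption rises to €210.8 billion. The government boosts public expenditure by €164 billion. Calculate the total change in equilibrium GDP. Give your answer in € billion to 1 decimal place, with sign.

MPC = ΔC/ΔYd = (210.8 − 117)/(419 − 285) = 93.8/134 = 0.7.
Spending multiplier = 1/(1 − MPC) = 1/(1 − 0.7) = 1/0.3 ≈ 3.333.
ΔY = k × ΔG = (+€164 billion) / 0.3 ≈ +€546.7 billion.

+€546.7 billion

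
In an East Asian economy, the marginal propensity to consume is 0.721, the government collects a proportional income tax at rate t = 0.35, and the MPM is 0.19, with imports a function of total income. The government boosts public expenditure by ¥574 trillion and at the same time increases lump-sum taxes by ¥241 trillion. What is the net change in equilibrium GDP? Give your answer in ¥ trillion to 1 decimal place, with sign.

+¥554.8 trillion

Expenditure multiplier = 1/(1 − c(1−t) + m) = 1/(1 − 0.721×0.65 + 0.19) = 1/0.72135 ≈ 1.386.
ΔG contributes k·ΔG = (+¥574 trillion) / 0.72135 ≈ +¥795.7 trillion.
ΔT of +¥241 trillion changes first-round spending by −c·ΔT = −¥173.761 trillion, contributing k·(−c·ΔT) = (−¥173.761 trillion) / 0.72135 ≈ −¥240.9 trillion.
Net ΔY = k(ΔG − c·ΔT) = (+¥400.239 trillion) / 0.72135 ≈ +¥554.8 trillion.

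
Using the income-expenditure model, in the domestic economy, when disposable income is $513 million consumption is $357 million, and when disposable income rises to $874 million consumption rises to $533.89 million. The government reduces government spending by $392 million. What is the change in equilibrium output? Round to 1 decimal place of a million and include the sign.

−$768.6 million

MPC = ΔC/ΔYd = (533.89 − 357)/(874 − 513) = 176.89/361 = 0.49.
Expenditure multiplier = 1/(1 − MPC) = 1/(1 − 0.49) = 1/0.51 ≈ 1.961.
ΔY = k × ΔG = (−$392 million) / 0.51 ≈ −$768.6 million.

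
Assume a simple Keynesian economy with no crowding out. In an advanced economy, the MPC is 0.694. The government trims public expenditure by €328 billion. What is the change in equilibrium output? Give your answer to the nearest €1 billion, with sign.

Spending multiplier = 1/(1 − MPC) = 1/(1 − 0.694) = 1/0.306 ≈ 3.268.
ΔY = k × ΔG = (−€328 billion) / 0.306 ≈ −€1,072 billion.

−€1,072 billion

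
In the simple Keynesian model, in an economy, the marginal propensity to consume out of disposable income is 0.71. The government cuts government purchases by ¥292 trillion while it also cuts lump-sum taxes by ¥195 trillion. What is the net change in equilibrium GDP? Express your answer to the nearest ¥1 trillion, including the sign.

−¥529 trillion

Expenditure multiplier = 1/(1 − MPC) = 1/(1 − 0.71) = 1/0.29 ≈ 3.448.
ΔG contributes k·ΔG = (−¥292 trillion) / 0.29 ≈ −¥1,006.9 trillion.
ΔT of −¥195 trillion changes first-round spending by −c·ΔT = +¥138.45 trillion, contributing k·(−c·ΔT) = (+¥138.45 trillion) / 0.29 ≈ +¥477.4 trillion.
Net ΔY = k(ΔG − c·ΔT) = (−¥153.55 trillion) / 0.29 ≈ −¥529 trillion.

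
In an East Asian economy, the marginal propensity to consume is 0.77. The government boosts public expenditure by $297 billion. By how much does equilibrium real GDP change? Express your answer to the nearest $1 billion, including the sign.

Expenditure multiplier = 1/(1 − MPC) = 1/(1 − 0.77) = 1/0.23 ≈ 4.348.
ΔY = k × ΔG = (+$297 billion) / 0.23 ≈ +$1,291 billion.

+$1,291 billion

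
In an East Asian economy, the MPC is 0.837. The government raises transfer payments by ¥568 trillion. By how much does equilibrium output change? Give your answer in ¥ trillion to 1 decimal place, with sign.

+¥2,916.7 trillion

The transfer change shifts disposable income by +¥568 trillion, so first-round consumption changes by c·ΔTR = 0.837 × (+¥568 trillion) = +¥475.416 trillion.
Expenditure multiplier = 1/(1 − MPC) = 1/(1 − 0.837) = 1/0.163 ≈ 6.135.
The transfer multiplier is c × k ≈ 5.135, so ΔY = k × (c·ΔTR) = (+¥475.416 trillion) / 0.163 ≈ +¥2,916.7 trillion.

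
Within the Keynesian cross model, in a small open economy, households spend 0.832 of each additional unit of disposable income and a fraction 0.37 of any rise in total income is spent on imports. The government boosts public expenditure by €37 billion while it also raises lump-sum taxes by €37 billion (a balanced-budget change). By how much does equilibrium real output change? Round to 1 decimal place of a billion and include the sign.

+€11.6 billion

Expenditure multiplier = 1/(1 − c + m) = 1/(1 − 0.832 + 0.37) = 1/0.538 ≈ 1.859.
ΔG contributes k·ΔG = (+€37 billion) / 0.538 ≈ +€68.8 billion.
ΔT of +€37 billion changes first-round spending by −c·ΔT = −€30.784 billion, contributing k·(−c·ΔT) = (−€30.784 billion) / 0.538 ≈ −€57.2 billion.
Net ΔY = k(ΔG − c·ΔT) = (+€6.216 billion) / 0.538 ≈ +€11.6 billion.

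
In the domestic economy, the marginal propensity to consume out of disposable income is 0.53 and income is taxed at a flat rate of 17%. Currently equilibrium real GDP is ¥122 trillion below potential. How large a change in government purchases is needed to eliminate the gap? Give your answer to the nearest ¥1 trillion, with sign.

Spending multiplier = 1/(1 − c(1−t)) = 1/(1 − 0.53×0.83) = 1/0.5601 ≈ 1.785.
Need ΔY = +¥122 trillion, so ΔG = ΔY/k = (+¥122 trillion) × 0.5601 ≈ +¥68 trillion.
The government should increase government purchases by ¥68 trillion.

+¥68 trillion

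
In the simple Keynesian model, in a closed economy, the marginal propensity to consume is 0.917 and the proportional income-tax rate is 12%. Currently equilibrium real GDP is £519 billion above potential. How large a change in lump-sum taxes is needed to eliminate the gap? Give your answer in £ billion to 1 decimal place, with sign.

+£109.3 billion

Spending multiplier = 1/(1 − c(1−t)) = 1/(1 − 0.917×0.88) = 1/0.19304 ≈ 5.18.
Tax multiplier = −c·k = −0.917/0.19304 ≈ −4.75. Need ΔY = −£519 billion, so ΔT = ΔY/(−c·k) = −(−£519 billion) × 0.19304 / 0.917 ≈ +£109.3 billion.
The government should raise lump-sum taxes by £109.3 billion.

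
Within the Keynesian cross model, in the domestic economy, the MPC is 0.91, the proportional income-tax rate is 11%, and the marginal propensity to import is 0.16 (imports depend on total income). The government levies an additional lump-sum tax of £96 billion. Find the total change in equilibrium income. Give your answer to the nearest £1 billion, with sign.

−£250 billion

A lump-sum tax change of +£96 billion shifts disposable income by −£96 billion; first-round consumption changes by −c × ΔT = −0.91 × (+£96 billion) = −£87.36 billion.
Expenditure multiplier = 1/(1 − c(1−t) + m) = 1/(1 − 0.91×0.89 + 0.16) = 1/0.3501 ≈ 2.856.
The tax multiplier is −c × k ≈ −2.599, so ΔY = k × (−c·ΔT) = (−£87.36 billion) / 0.3501 ≈ −£250 billion.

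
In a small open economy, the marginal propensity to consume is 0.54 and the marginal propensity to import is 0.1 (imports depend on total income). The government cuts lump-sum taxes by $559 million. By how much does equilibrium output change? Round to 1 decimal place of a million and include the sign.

+$539.0 million

A lump-sum tax change of −$559 million shifts disposable income by +$559 million; first-round consumption changes by −c × ΔT = −0.54 × (−$559 million) = +$301.86 million.
Expenditure multiplier = 1/(1 − c + m) = 1/(1 − 0.54 + 0.1) = 1/0.56 ≈ 1.786.
The tax multiplier is −c × k ≈ −0.964, so ΔY = k × (−c·ΔT) = (+$301.86 million) / 0.56 ≈ +$539 million.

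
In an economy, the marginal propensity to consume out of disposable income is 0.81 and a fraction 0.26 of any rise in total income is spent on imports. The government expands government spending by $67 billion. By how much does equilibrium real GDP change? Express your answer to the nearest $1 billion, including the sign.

+$149 billion

Spending multiplier = 1/(1 − c + m) = 1/(1 − 0.81 + 0.26) = 1/0.45 ≈ 2.222.
ΔY = k × ΔG = (+$67 billion) / 0.45 ≈ +$149 billion.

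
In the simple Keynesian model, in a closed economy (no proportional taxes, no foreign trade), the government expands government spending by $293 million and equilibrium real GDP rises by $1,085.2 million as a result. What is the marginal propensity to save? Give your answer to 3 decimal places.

0.270

Implied spending multiplier k = ΔY/ΔG = 1,085.2/293 ≈ 3.7038.
Since k = 1/(1 − MPC), MPC = 1 − 1/k = 1 − ΔG/ΔY = 1 − 293/1,085.2 ≈ 0.730.
MPS = 1 − MPC = 0.270.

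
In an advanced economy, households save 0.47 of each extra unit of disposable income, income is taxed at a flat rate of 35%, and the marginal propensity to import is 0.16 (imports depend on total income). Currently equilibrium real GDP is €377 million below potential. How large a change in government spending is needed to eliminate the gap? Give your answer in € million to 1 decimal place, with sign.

+€307.4 million

MPC = 1 − MPS = 1 − 0.47 = 0.53.
Spending multiplier = 1/(1 − c(1−t) + m) = 1/(1 − 0.53×0.65 + 0.16) = 1/0.8155 ≈ 1.226.
Need ΔY = +€377 million, so ΔG = ΔY/k = (+€377 million) × 0.8155 ≈ +€307.4 million.
The government should increase government spending by €307.4 million.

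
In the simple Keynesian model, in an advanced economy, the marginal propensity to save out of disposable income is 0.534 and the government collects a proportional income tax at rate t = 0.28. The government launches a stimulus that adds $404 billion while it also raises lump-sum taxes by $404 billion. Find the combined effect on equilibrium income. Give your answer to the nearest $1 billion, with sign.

+$325 billion

MPC = 1 − MPS = 1 − 0.534 = 0.466.
Expenditure multiplier = 1/(1 − c(1−t)) = 1/(1 − 0.466×0.72) = 1/0.66448 ≈ 1.505.
ΔG contributes k·ΔG = (+$404 billion) / 0.66448 ≈ +$608 billion.
ΔT of +$404 billion changes first-round spending by −c·ΔT = −$188.264 billion, contributing k·(−c·ΔT) = (−$188.264 billion) / 0.66448 ≈ −$283.3 billion.
Net ΔY = k(ΔG − c·ΔT) = (+$215.736 billion) / 0.66448 ≈ +$325 billion.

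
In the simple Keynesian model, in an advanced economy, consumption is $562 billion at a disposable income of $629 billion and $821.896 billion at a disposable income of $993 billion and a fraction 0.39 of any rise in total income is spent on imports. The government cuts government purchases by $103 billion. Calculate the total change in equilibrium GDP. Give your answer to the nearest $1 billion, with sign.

MPC = ΔC/ΔYd = (821.896 − 562)/(993 − 629) = 259.896/364 = 0.714.
Government-spending multiplier = 1/(1 − c + m) = 1/(1 − 0.714 + 0.39) = 1/0.676 ≈ 1.479.
ΔY = k × ΔG = (−$103 billion) / 0.676 ≈ −$152 billion.

−$152 billion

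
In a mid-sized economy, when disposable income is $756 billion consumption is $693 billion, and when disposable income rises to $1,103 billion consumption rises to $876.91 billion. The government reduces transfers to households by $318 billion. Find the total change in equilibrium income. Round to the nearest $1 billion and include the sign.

−$359 billion

MPC = ΔC/ΔYd = (876.91 − 693)/(1,103 − 756) = 183.91/347 = 0.53.
The transfer change shifts disposable income by −$318 billion, so first-round consumption changes by c·ΔTR = 0.53 × (−$318 billion) = −$168.54 billion.
Expenditure multiplier = 1/(1 − MPC) = 1/(1 − 0.53) = 1/0.47 ≈ 2.128.
The transfer multiplier is c × k ≈ 1.128, so ΔY = k × (c·ΔTR) = (−$168.54 billion) / 0.47 ≈ −$359 billion.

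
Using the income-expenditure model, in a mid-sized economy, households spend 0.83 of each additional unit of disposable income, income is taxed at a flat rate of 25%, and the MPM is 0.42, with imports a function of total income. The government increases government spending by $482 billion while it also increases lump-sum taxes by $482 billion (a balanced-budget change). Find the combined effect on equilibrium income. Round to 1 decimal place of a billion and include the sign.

Expenditure multiplier = 1/(1 − c(1−t) + m) = 1/(1 − 0.83×0.75 + 0.42) = 1/0.7975 ≈ 1.254.
ΔG contributes k·ΔG = (+$482 billion) / 0.7975 ≈ +$604.4 billion.
ΔT of +$482 billion changes first-round spending by −c·ΔT = −$400.06 billion, contributing k·(−c·ΔT) = (−$400.06 billion) / 0.7975 ≈ −$501.6 billion.
Net ΔY = k(ΔG − c·ΔT) = (+$81.94 billion) / 0.7975 ≈ +$102.7 billion.

+$102.7 billion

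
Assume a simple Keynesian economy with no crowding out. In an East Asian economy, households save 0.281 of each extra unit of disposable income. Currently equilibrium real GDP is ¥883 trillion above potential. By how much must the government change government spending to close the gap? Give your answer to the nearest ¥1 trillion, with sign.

MPC = 1 − MPS = 1 − 0.281 = 0.719.
Spending multiplier = 1/(1 − MPC) = 1/(1 − 0.719) = 1/0.281 ≈ 3.559.
Need ΔY = −¥883 trillion, so ΔG = ΔY/k = (−¥883 trillion) × 0.281 ≈ −¥248 trillion.
The government should cut government spending by ¥248 trillion.

−¥248 trillion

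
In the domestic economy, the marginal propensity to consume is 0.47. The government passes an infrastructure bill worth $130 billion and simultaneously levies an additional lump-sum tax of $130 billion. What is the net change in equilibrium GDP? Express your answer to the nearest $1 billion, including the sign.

Expenditure multiplier = 1/(1 − MPC) = 1/(1 − 0.47) = 1/0.53 ≈ 1.887.
ΔG contributes k·ΔG = (+$130 billion) / 0.53 ≈ +$245.3 billion.
ΔT of +$130 billion changes first-round spending by −c·ΔT = −$61.1 billion, contributing k·(−c·ΔT) = (−$61.1 billion) / 0.53 ≈ −$115.3 billion.
With ΔG = ΔT and no other leakages, the balanced-budget multiplier is 1, so ΔY = ΔG = +$130 billion.

+$130 billion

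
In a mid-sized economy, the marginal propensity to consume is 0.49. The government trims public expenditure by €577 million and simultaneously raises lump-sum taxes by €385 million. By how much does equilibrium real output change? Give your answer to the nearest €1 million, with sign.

−€1,501 million

Expenditure multiplier = 1/(1 − MPC) = 1/(1 − 0.49) = 1/0.51 ≈ 1.961.
ΔG contributes k·ΔG = (−€577 million) / 0.51 ≈ −€1,131.4 million.
ΔT of +€385 million changes first-round spending by −c·ΔT = −€188.65 million, contributing k·(−c·ΔT) = (−€188.65 million) / 0.51 ≈ −€369.9 million.
Net ΔY = k(ΔG − c·ΔT) = (−€765.65 million) / 0.51 ≈ −€1,501 million.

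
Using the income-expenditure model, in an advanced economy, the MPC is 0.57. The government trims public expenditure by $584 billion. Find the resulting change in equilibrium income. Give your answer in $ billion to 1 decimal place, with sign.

Spending multiplier = 1/(1 − MPC) = 1/(1 − 0.57) = 1/0.43 ≈ 2.326.
ΔY = k × ΔG = (−$584 billion) / 0.43 ≈ −$1,358.1 billion.

−$1,358.1 billion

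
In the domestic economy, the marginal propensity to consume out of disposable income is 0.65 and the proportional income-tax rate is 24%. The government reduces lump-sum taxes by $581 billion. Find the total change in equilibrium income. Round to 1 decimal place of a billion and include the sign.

A lump-sum tax change of −$581 billion shifts disposable income by +$581 billion; first-round consumption changes by −c × ΔT = −0.65 × (−$581 billion) = +$377.65 billion.
Expenditure multiplier = 1/(1 − c(1−t)) = 1/(1 − 0.65×0.76) = 1/0.506 ≈ 1.976.
The tax multiplier is −c × k ≈ −1.285, so ΔY = k × (−c·ΔT) = (+$377.65 billion) / 0.506 ≈ +$746.3 billion.

+$746.3 billion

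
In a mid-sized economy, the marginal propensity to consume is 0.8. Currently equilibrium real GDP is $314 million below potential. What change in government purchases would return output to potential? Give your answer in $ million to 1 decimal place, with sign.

Spending multiplier = 1/(1 − MPC) = 1/(1 − 0.8) = 1/0.2 = 5.
Need ΔY = +$314 million, so ΔG = ΔY/k = (+$314 million) × 0.2 = +$62.8 million.
The government should increase government purchases by $62.8 million.

+$62.8 million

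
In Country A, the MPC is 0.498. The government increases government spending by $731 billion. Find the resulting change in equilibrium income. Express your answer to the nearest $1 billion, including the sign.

+$1,456 billion

Government-spending multiplier = 1/(1 − MPC) = 1/(1 − 0.498) = 1/0.502 ≈ 1.992.
ΔY = k × ΔG = (+$731 billion) / 0.502 ≈ +$1,456 billion.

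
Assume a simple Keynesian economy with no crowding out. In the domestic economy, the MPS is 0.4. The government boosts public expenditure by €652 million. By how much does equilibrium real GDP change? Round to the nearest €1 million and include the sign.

MPC = 1 − MPS = 1 − 0.4 = 0.6.
Expenditure multiplier = 1/(1 − MPC) = 1/(1 − 0.6) = 1/0.4 = 2.5.
ΔY = k × ΔG = (+€652 million) / 0.4 = +€1,630 million.

+€1,630 million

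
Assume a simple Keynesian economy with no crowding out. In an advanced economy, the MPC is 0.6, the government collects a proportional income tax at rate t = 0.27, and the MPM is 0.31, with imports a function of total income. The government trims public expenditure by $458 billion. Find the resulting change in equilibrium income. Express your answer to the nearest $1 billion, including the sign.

Spending multiplier = 1/(1 − c(1−t) + m) = 1/(1 − 0.6×0.73 + 0.31) = 1/0.872 ≈ 1.147.
ΔY = k × ΔG = (−$458 billion) / 0.872 ≈ −$525 billion.

−$525 billion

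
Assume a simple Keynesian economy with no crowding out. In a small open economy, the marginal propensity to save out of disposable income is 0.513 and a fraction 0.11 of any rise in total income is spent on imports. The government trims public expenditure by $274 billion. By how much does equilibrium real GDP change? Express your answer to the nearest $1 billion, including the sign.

−$440 billion

MPC = 1 − MPS = 1 − 0.513 = 0.487.
Government-spending multiplier = 1/(1 − c + m) = 1/(1 − 0.487 + 0.11) = 1/0.623 ≈ 1.605.
ΔY = k × ΔG = (−$274 billion) / 0.623 ≈ −$440 billion.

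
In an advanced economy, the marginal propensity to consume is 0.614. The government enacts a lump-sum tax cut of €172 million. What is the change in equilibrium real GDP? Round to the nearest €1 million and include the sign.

+€274 million

A lump-sum tax change of −€172 million shifts disposable income by +€172 million; first-round consumption changes by −c × ΔT = −0.614 × (−€172 million) = +€105.608 million.
Expenditure multiplier = 1/(1 − MPC) = 1/(1 − 0.614) = 1/0.386 ≈ 2.591.
The tax multiplier is −c × k ≈ −1.591, so ΔY = k × (−c·ΔT) = (+€105.608 million) / 0.386 ≈ +€274 million.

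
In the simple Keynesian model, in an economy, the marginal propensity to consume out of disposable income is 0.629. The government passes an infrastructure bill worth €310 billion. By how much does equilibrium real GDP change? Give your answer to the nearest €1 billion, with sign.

Expenditure multiplier = 1/(1 − MPC) = 1/(1 − 0.629) = 1/0.371 ≈ 2.695.
ΔY = k × ΔG = (+€310 billion) / 0.371 ≈ +€836 billion.

+€836 billion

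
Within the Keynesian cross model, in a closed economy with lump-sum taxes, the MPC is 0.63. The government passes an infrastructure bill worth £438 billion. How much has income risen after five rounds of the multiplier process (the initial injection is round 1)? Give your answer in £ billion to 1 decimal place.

£1,066.3 billion

Round 1 adds ΔG = £438 billion; each later round is MPC = 0.63 times the previous.
After 5 rounds: 438 + 275.94 + 173.8422 + 109.520586 + 68.99796918 = ΔG·(1 − c^5)/(1 − c) = 438 × (1 − 0.0992436543)/0.37 ≈ £1,066.3 billion.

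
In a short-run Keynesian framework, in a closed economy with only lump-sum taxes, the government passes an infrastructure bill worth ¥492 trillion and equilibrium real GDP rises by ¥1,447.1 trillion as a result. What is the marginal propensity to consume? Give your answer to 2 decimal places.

0.66

Implied spending multiplier k = ΔY/ΔG = 1,447.1/492 ≈ 2.9413.
Since k = 1/(1 − MPC), MPC = 1 − 1/k = 1 − ΔG/ΔY = 1 − 492/1,447.1 ≈ 0.66.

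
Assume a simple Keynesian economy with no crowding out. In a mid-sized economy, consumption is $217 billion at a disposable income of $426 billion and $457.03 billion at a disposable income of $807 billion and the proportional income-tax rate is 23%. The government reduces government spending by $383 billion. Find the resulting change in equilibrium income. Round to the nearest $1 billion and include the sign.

−$744 billion

MPC = ΔC/ΔYd = (457.03 − 217)/(807 − 426) = 240.03/381 = 0.63.
Spending multiplier = 1/(1 − c(1−t)) = 1/(1 − 0.63×0.77) = 1/0.5149 ≈ 1.942.
ΔY = k × ΔG = (−$383 billion) / 0.5149 ≈ −$744 billion.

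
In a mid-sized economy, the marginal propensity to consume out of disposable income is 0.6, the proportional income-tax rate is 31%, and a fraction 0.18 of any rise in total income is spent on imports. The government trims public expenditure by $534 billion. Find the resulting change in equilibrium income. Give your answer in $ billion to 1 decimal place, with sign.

−$697.1 billion

Spending multiplier = 1/(1 − c(1−t) + m) = 1/(1 − 0.6×0.69 + 0.18) = 1/0.766 ≈ 1.305.
ΔY = k × ΔG = (−$534 billion) / 0.766 ≈ −$697.1 billion.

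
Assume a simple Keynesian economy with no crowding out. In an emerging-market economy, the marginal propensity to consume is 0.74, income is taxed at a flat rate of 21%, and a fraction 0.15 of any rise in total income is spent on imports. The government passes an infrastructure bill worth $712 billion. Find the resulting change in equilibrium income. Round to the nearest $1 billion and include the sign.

Government-spending multiplier = 1/(1 − c(1−t) + m) = 1/(1 − 0.74×0.79 + 0.15) = 1/0.5654 ≈ 1.769.
ΔY = k × ΔG = (+$712 billion) / 0.5654 ≈ +$1,259 billion.

+$1,259 billion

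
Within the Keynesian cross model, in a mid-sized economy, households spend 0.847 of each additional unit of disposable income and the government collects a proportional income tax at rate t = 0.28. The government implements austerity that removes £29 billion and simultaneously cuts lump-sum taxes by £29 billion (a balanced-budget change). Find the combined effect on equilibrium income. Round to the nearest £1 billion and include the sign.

−£11 billion

Expenditure multiplier = 1/(1 − c(1−t)) = 1/(1 − 0.847×0.72) = 1/0.39016 ≈ 2.563.
ΔG contributes k·ΔG = (−£29 billion) / 0.39016 ≈ −£74.3 billion.
ΔT of −£29 billion changes first-round spending by −c·ΔT = +£24.563 billion, contributing k·(−c·ΔT) = (+£24.563 billion) / 0.39016 ≈ +£63 billion.
Net ΔY = k(ΔG − c·ΔT) = (−£4.437 billion) / 0.39016 ≈ −£11 billion.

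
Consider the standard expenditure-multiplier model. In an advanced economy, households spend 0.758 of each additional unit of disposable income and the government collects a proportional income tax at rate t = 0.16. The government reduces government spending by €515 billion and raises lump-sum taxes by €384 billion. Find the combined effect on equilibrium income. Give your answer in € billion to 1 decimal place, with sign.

−€2,218.9 billion

Expenditure multiplier = 1/(1 − c(1−t)) = 1/(1 − 0.758×0.84) = 1/0.36328 ≈ 2.753.
ΔG contributes k·ΔG = (−€515 billion) / 0.36328 ≈ −€1,417.6 billion.
ΔT of +€384 billion changes first-round spending by −c·ΔT = −€291.072 billion, contributing k·(−c·ΔT) = (−€291.072 billion) / 0.36328 ≈ −€801.2 billion.
Net ΔY = k(ΔG − c·ΔT) = (−€806.072 billion) / 0.36328 ≈ −€2,218.9 billion.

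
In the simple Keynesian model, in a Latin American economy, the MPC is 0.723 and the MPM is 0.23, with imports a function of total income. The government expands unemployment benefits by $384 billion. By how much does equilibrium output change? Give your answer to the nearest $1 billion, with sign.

+$548 billion

The transfer change shifts disposable income by +$384 billion, so first-round consumption changes by c·ΔTR = 0.723 × (+$384 billion) = +$277.632 billion.
Expenditure multiplier = 1/(1 − c + m) = 1/(1 − 0.723 + 0.23) = 1/0.507 ≈ 1.972.
The transfer multiplier is c × k ≈ 1.426, so ΔY = k × (c·ΔTR) = (+$277.632 billion) / 0.507 ≈ +$548 billion.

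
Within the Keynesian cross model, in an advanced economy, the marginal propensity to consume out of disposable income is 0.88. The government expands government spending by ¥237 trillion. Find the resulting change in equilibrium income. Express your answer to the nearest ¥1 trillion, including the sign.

Spending multiplier = 1/(1 − MPC) = 1/(1 − 0.88) = 1/0.12 ≈ 8.333.
ΔY = k × ΔG = (+¥237 trillion) / 0.12 = +¥1,975 trillion.

+¥1,975 trillion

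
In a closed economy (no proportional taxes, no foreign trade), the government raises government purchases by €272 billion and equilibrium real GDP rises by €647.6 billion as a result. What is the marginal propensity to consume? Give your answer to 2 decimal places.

Implied spending multiplier k = ΔY/ΔG = 647.6/272 ≈ 2.3809.
Since k = 1/(1 − MPC), MPC = 1 − 1/k = 1 − ΔG/ΔY = 1 − 272/647.6 ≈ 0.58.

0.58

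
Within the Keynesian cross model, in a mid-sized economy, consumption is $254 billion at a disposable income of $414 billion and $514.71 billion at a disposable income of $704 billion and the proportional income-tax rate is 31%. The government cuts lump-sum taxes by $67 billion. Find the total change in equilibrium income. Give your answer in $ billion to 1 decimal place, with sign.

MPC = ΔC/ΔYd = (514.71 − 254)/(704 − 414) = 260.71/290 = 0.899.
A lump-sum tax change of −$67 billion shifts disposable income by +$67 billion; first-round consumption changes by −c × ΔT = −0.899 × (−$67 billion) = +$60.233 billion.
Expenditure multiplier = 1/(1 − c(1−t)) = 1/(1 − 0.899×0.69) = 1/0.37969 ≈ 2.634.
The tax multiplier is −c × k ≈ −2.368, so ΔY = k × (−c·ΔT) = (+$60.233 billion) / 0.37969 ≈ +$158.6 billion.

+$158.6 billion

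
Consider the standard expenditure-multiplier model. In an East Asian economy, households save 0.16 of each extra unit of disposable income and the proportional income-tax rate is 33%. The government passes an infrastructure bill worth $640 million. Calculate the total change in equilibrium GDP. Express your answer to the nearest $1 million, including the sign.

MPC = 1 − MPS = 1 − 0.16 = 0.84.
Spending multiplier = 1/(1 − c(1−t)) = 1/(1 − 0.84×0.67) = 1/0.4372 ≈ 2.287.
ΔY = k × ΔG = (+$640 million) / 0.4372 ≈ +$1,464 million.

+$1,464 million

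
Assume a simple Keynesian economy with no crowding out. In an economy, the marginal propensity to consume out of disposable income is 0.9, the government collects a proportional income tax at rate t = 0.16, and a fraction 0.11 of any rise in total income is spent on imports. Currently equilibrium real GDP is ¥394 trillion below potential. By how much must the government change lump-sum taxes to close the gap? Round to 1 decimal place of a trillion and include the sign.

−¥155.0 trillion

Spending multiplier = 1/(1 − c(1−t) + m) = 1/(1 − 0.9×0.84 + 0.11) = 1/0.354 ≈ 2.825.
Tax multiplier = −c·k = −0.9/0.354 ≈ −2.542. Need ΔY = +¥394 trillion, so ΔT = ΔY/(−c·k) = −(+¥394 trillion) × 0.354 / 0.9 ≈ −¥155 trillion.
The government should cut lump-sum taxes by ¥155 trillion.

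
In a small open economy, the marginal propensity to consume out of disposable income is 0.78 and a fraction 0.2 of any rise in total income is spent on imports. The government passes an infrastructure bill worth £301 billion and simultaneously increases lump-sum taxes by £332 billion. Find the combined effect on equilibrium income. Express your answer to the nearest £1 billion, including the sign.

+£100 billion

Expenditure multiplier = 1/(1 − c + m) = 1/(1 − 0.78 + 0.2) = 1/0.42 ≈ 2.381.
ΔG contributes k·ΔG = (+£301 billion) / 0.42 ≈ +£716.7 billion.
ΔT of +£332 billion changes first-round spending by −c·ΔT = −£258.96 billion, contributing k·(−c·ΔT) = (−£258.96 billion) / 0.42 ≈ −£616.6 billion.
Net ΔY = k(ΔG − c·ΔT) = (+£42.04 billion) / 0.42 ≈ +£100 billion.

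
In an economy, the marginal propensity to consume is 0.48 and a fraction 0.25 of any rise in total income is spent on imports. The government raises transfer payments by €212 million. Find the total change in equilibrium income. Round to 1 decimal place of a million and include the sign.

+€132.2 million

The transfer change shifts disposable income by +€212 million, so first-round consumption changes by c·ΔTR = 0.48 × (+€212 million) = +€101.76 million.
Expenditure multiplier = 1/(1 − c + m) = 1/(1 − 0.48 + 0.25) = 1/0.77 ≈ 1.299.
The transfer multiplier is c × k ≈ 0.623, so ΔY = k × (c·ΔTR) = (+€101.76 million) / 0.77 ≈ +€132.2 million.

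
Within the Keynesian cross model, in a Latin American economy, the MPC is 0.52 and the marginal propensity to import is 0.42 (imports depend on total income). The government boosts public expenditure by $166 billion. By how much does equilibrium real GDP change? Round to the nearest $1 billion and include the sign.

Spending multiplier = 1/(1 − c + m) = 1/(1 − 0.52 + 0.42) = 1/0.9 ≈ 1.111.
ΔY = k × ΔG = (+$166 billion) / 0.9 ≈ +$184 billion.

+$184 billion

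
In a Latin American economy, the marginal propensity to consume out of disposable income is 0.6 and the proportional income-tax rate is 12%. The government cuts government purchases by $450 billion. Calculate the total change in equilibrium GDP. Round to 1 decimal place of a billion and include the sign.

−$953.4 billion

Expenditure multiplier = 1/(1 − c(1−t)) = 1/(1 − 0.6×0.88) = 1/0.472 ≈ 2.119.
ΔY = k × ΔG = (−$450 billion) / 0.472 ≈ −$953.4 billion.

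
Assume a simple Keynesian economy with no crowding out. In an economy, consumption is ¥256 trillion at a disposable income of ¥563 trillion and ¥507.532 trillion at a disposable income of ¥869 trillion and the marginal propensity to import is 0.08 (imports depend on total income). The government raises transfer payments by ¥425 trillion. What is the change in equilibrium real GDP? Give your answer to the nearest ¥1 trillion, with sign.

MPC = ΔC/ΔYd = (507.532 − 256)/(869 − 563) = 251.532/306 = 0.822.
The transfer change shifts disposable income by +¥425 trillion, so first-round consumption changes by c·ΔTR = 0.822 × (+¥425 trillion) = +¥349.35 trillion.
Expenditure multiplier = 1/(1 − c + m) = 1/(1 − 0.822 + 0.08) = 1/0.258 ≈ 3.876.
The transfer multiplier is c × k ≈ 3.186, so ΔY = k × (c·ΔTR) = (+¥349.35 trillion) / 0.258 ≈ +¥1,354 trillion.

+¥1,354 trillion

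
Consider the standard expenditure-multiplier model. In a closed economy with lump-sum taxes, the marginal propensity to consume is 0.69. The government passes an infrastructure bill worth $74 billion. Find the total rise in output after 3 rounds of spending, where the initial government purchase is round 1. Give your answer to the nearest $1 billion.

Round 1 adds ΔG = $74 billion; each later round is MPC = 0.69 times the previous.
After 3 rounds: 74 + 51.06 + 35.2314 = ΔG·(1 − c^3)/(1 − c) = 74 × (1 − 0.328509)/0.31 ≈ $160 billion.

$160 billion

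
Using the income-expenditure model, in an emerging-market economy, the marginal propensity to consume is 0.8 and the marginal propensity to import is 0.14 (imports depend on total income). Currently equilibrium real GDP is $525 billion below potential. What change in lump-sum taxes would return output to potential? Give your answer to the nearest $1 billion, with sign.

Spending multiplier = 1/(1 − c + m) = 1/(1 − 0.8 + 0.14) = 1/0.34 ≈ 2.941.
Tax multiplier = −c·k = −0.8/0.34 ≈ −2.353. Need ΔY = +$525 billion, so ΔT = ΔY/(−c·k) = −(+$525 billion) × 0.34 / 0.8 ≈ −$223 billion.
The government should cut lump-sum taxes by $223 billion.

−$223 billion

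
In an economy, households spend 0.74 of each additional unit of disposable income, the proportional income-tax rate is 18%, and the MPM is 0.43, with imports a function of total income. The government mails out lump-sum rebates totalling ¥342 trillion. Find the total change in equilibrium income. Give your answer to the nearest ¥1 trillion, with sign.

+¥307 trillion

A lump-sum tax change of −¥342 trillion shifts disposable income by +¥342 trillion; first-round consumption changes by −c × ΔT = −0.74 × (−¥342 trillion) = +¥253.08 trillion.
Expenditure multiplier = 1/(1 − c(1−t) + m) = 1/(1 − 0.74×0.82 + 0.43) = 1/0.8232 ≈ 1.215.
The tax multiplier is −c × k ≈ −0.899, so ΔY = k × (−c·ΔT) = (+¥253.08 trillion) / 0.8232 ≈ +¥307 trillion.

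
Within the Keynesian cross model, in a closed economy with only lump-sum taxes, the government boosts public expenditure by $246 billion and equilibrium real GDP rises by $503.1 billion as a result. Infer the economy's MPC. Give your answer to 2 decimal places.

0.51

Implied spending multiplier k = ΔY/ΔG = 503.1/246 ≈ 2.0451.
Since k = 1/(1 − MPC), MPC = 1 − 1/k = 1 − ΔG/ΔY = 1 − 246/503.1 ≈ 0.51.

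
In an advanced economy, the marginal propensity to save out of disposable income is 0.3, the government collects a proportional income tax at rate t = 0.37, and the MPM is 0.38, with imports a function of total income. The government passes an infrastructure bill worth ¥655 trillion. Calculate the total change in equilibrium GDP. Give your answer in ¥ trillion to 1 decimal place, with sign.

MPC = 1 − MPS = 1 − 0.3 = 0.7.
Government-spending multiplier = 1/(1 − c(1−t) + m) = 1/(1 − 0.7×0.63 + 0.38) = 1/0.939 ≈ 1.065.
ΔY = k × ΔG = (+¥655 trillion) / 0.939 ≈ +¥697.6 trillion.

+¥697.6 trillion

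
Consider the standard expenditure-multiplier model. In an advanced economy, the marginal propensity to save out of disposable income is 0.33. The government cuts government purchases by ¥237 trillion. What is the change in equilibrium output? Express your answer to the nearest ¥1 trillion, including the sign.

MPC = 1 − MPS = 1 − 0.33 = 0.67.
Expenditure multiplier = 1/(1 − MPC) = 1/(1 − 0.67) = 1/0.33 ≈ 3.03.
ΔY = k × ΔG = (−¥237 trillion) / 0.33 ≈ −¥718 trillion.

−¥718 trillion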